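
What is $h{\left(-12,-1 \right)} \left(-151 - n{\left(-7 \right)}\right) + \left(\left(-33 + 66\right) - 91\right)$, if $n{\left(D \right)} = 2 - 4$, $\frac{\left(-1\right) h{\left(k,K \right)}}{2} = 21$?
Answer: $6200$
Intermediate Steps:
$h{\left(k,K \right)} = -42$ ($h{\left(k,K \right)} = \left(-2\right) 21 = -42$)
$n{\left(D \right)} = -2$
$h{\left(-12,-1 \right)} \left(-151 - n{\left(-7 \right)}\right) + \left(\left(-33 + 66\right) - 91\right) = - 42 \left(-151 - -2\right) + \left(\left(-33 + 66\right) - 91\right) = - 42 \left(-151 + 2\right) + \left(33 - 91\right) = \left(-42\right) \left(-149\right) - 58 = 6258 - 58 = 6200$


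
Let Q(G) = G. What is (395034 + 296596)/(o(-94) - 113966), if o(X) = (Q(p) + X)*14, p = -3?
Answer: -345815/57662 ≈ -5.9973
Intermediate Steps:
o(X) = -42 + 14*X (o(X) = (-3 + X)*14 = -42 + 14*X)
(395034 + 296596)/(o(-94) - 113966) = (395034 + 296596)/((-42 + 14*(-94)) - 113966) = 691630/((-42 - 1316) - 113966) = 691630/(-1358 - 113966) = 691630/(-115324) = 691630*(-1/115324) = -345815/57662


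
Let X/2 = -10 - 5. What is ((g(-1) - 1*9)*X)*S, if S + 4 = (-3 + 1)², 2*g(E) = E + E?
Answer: 0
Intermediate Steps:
g(E) = E (g(E) = (E + E)/2 = (2*E)/2 = E)
X = -30 (X = 2*(-10 - 5) = 2*(-15) = -30)
S = 0 (S = -4 + (-3 + 1)² = -4 + (-2)² = -4 + 4 = 0)
((g(-1) - 1*9)*X)*S = ((-1 - 1*9)*(-30))*0 = ((-1 - 9)*(-30))*0 = -10*(-30)*0 = 300*0 = 0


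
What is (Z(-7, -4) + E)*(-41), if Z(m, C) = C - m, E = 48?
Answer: -2091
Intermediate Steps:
(Z(-7, -4) + E)*(-41) = ((-4 - 1*(-7)) + 48)*(-41) = ((-4 + 7) + 48)*(-41) = (3 + 48)*(-41) = 51*(-41) = -2091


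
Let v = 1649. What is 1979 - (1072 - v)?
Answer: 2556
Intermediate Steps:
1979 - (1072 - v) = 1979 - (1072 - 1*1649) = 1979 - (1072 - 1649) = 1979 - 1*(-577) = 1979 + 577 = 2556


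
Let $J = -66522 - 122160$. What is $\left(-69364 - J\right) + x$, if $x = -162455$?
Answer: $-43137$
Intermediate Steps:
$J = -188682$
$\left(-69364 - J\right) + x = \left(-69364 - -188682\right) - 162455 = \left(-69364 + 188682\right) - 162455 = 119318 - 162455 = -43137$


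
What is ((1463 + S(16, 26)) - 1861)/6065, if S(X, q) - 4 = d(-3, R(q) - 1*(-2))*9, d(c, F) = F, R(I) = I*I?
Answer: 5708/6065 ≈ 0.94114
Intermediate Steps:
R(I) = I²
S(X, q) = 22 + 9*q² (S(X, q) = 4 + (q² - 1*(-2))*9 = 4 + (q² + 2)*9 = 4 + (2 + q²)*9 = 4 + (18 + 9*q²) = 22 + 9*q²)
((1463 + S(16, 26)) - 1861)/6065 = ((1463 + (22 + 9*26²)) - 1861)/6065 = ((1463 + (22 + 9*676)) - 1861)*(1/6065) = ((1463 + (22 + 6084)) - 1861)*(1/6065) = ((1463 + 6106) - 1861)*(1/6065) = (7569 - 1861)*(1/6065) = 5708*(1/6065) = 5708/6065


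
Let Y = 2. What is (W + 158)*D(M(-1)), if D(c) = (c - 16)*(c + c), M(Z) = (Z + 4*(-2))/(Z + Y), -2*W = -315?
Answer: 141975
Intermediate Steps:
W = 315/2 (W = -½*(-315) = 315/2 ≈ 157.50)
M(Z) = (-8 + Z)/(2 + Z) (M(Z) = (Z + 4*(-2))/(Z + 2) = (Z - 8)/(2 + Z) = (-8 + Z)/(2 + Z))
D(c) = 2*c*(-16 + c) (D(c) = (-16 + c)*(2*c) = 2*c*(-16 + c))
(W + 158)*D(M(-1)) = (315/2 + 158)*(2*((-8 - 1)/(2 - 1))*(-16 + (-8 - 1)/(2 - 1))) = 631*(2*(-9/1)*(-16 - 9/1))/2 = 631*(2*(1*(-9))*(-16 + 1*(-9)))/2 = 631*(2*(-9)*(-16 - 9))/2 = 631*(2*(-9)*(-25))/2 = (631/2)*450 = 141975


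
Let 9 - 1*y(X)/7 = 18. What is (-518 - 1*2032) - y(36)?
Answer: -2487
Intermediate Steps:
y(X) = -63 (y(X) = 63 - 7*18 = 63 - 126 = -63)
(-518 - 1*2032) - y(36) = (-518 - 1*2032) - 1*(-63) = (-518 - 2032) + 63 = -2550 + 63 = -2487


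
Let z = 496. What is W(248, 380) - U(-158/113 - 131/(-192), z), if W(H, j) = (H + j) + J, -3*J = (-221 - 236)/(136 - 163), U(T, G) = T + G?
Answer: 74438911/585792 ≈ 127.07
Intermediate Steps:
U(T, G) = G + T
J = -457/81 (J = -(-221 - 236)/(3*(136 - 163)) = -(-457)/(3*(-27)) = -(-457)*(-1)/(3*27) = -⅓*457/27 = -457/81 ≈ -5.6420)
W(H, j) = -457/81 + H + j (W(H, j) = (H + j) - 457/81 = -457/81 + H + j)
W(248, 380) - U(-158/113 - 131/(-192), z) = (-457/81 + 248 + 380) - (496 + (-158/113 - 131/(-192))) = 50411/81 - (496 + (-158*1/113 - 131*(-1/192))) = 50411/81 - (496 + (-158/113 + 131/192)) = 50411/81 - (496 - 15533/21696) = 50411/81 - 1*10745683/21696 = 50411/81 - 10745683/21696 = 74438911/585792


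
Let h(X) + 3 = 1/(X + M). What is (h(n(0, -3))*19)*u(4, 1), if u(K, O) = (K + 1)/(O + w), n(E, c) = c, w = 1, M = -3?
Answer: -1805/12 ≈ -150.42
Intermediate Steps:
h(X) = -3 + 1/(-3 + X) (h(X) = -3 + 1/(X - 3) = -3 + 1/(-3 + X))
u(K, O) = (1 + K)/(1 + O) (u(K, O) = (K + 1)/(O + 1) = (1 + K)/(1 + O))
(h(n(0, -3))*19)*u(4, 1) = (((10 - 3*(-3))/(-3 - 3))*19)*((1 + 4)/(1 + 1)) = (((10 + 9)/(-6))*19)*(5/2) = (-⅙*19*19)*((½)*5) = -19/6*19*(5/2) = -361/6*5/2 = -1805/12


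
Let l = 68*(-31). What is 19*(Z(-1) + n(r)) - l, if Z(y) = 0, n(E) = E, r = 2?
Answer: 2146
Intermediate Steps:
l = -2108
19*(Z(-1) + n(r)) - l = 19*(0 + 2) - 1*(-2108) = 19*2 + 2108 = 38 + 2108 = 2146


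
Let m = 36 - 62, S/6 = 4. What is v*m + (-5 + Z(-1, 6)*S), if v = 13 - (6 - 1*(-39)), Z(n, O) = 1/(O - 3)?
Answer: 835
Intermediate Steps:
Z(n, O) = 1/(-3 + O)
v = -32 (v = 13 - (6 + 39) = 13 - 1*45 = 13 - 45 = -32)
S = 24 (S = 6*4 = 24)
m = -26
v*m + (-5 + Z(-1, 6)*S) = -32*(-26) + (-5 + 24/(-3 + 6)) = 832 + (-5 + 24/3) = 832 + (-5 + (1/3)*24) = 832 + (-5 + 8) = 832 + 3 = 835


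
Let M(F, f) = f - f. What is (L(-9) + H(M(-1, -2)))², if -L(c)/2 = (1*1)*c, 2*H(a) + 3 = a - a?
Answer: 1089/4 ≈ 272.25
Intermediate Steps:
M(F, f) = 0
H(a) = -3/2 (H(a) = -3/2 + (a - a)/2 = -3/2 + (½)*0 = -3/2 + 0 = -3/2)
L(c) = -2*c (L(c) = -2*1*1*c = -2*c)
(L(-9) + H(M(-1, -2)))² = (-2*(-9) - 3/2)² = (18 - 3/2)² = (33/2)² = 1089/4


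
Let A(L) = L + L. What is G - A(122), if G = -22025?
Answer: -22269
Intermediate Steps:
A(L) = 2*L
G - A(122) = -22025 - 2*122 = -22025 - 1*244 = -22025 - 244 = -22269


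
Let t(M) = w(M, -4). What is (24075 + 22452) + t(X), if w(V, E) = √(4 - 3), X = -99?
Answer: 46528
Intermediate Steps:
w(V, E) = 1 (w(V, E) = √1 = 1)
t(M) = 1
(24075 + 22452) + t(X) = (24075 + 22452) + 1 = 46527 + 1 = 46528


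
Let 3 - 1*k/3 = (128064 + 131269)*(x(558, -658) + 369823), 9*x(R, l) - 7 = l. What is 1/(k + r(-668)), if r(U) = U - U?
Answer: -1/287665648907 ≈ -3.4763e-12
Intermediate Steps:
x(R, l) = 7/9 + l/9
r(U) = 0
k = -287665648907 (k = 9 - 3*(128064 + 131269)*((7/9 + (⅑)*(-658)) + 369823) = 9 - 777999*((7/9 - 658/9) + 369823) = 9 - 777999*(-217/3 + 369823) = 9 - 777999*1109252/3 = 9 - 3*287665648916/3 = 9 - 287665648916 = -287665648907)
1/(k + r(-668)) = 1/(-287665648907 + 0) = 1/(-287665648907) = -1/287665648907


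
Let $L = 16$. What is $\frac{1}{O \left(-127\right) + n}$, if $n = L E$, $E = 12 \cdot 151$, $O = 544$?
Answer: $- \frac{1}{40096} \approx -2.494 \cdot 10^{-5}$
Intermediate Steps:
$E = 1812$
$n = 28992$ ($n = 16 \cdot 1812 = 28992$)
$\frac{1}{O \left(-127\right) + n} = \frac{1}{544 \left(-127\right) + 28992} = \frac{1}{-69088 + 28992} = \frac{1}{-40096} = - \frac{1}{40096}$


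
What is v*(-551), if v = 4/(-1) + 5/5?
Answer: 1653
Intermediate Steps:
v = -3 (v = 4*(-1) + 5*(⅕) = -4 + 1 = -3)
v*(-551) = -3*(-551) = 1653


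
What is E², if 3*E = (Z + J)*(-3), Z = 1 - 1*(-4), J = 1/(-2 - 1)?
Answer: 196/9 ≈ 21.778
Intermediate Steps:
J = -⅓ (J = 1/(-3) = -⅓ ≈ -0.33333)
Z = 5 (Z = 1 + 4 = 5)
E = -14/3 (E = ((5 - ⅓)*(-3))/3 = ((14/3)*(-3))/3 = (⅓)*(-14) = -14/3 ≈ -4.6667)
E² = (-14/3)² = 196/9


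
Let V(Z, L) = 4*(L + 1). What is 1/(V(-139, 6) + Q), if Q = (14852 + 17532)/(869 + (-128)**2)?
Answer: 17253/515468 ≈ 0.033471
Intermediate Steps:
V(Z, L) = 4 + 4*L (V(Z, L) = 4*(1 + L) = 4 + 4*L)
Q = 32384/17253 (Q = 32384/(869 + 16384) = 32384/17253 ≈ 1.8770)
1/(V(-139, 6) + Q) = 1/((4 + 4*6) + 32384/17253) = 1/((4 + 24) + 32384/17253) = 1/(28 + 32384/17253) = 1/(515468/17253) = 17253/515468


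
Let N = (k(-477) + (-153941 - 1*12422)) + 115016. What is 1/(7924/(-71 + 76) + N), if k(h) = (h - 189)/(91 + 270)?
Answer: -1805/89824101 ≈ -2.0095e-5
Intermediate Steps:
k(h) = -189/361 + h/361 (k(h) = (-189 + h)/361 = (-189 + h)*(1/361) = -189/361 + h/361)
N = -18536933/361 (N = ((-189/361 + (1/361)*(-477)) + (-153941 - 1*12422)) + 115016 = ((-189/361 - 477/361) + (-153941 - 12422)) + 115016 = (-666/361 - 166363) + 115016 = -60057709/361 + 115016 = -18536933/361 ≈ -51349.)
1/(7924/(-71 + 76) + N) = 1/(7924/(-71 + 76) - 18536933/361) = 1/(7924/5 - 18536933/361) = 1/(-89824101/1805) = -1805/89824101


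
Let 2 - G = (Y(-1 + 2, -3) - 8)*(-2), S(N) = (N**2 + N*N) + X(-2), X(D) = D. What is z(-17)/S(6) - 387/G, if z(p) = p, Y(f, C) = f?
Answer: 4481/140 ≈ 32.007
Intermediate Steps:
S(N) = -2 + 2*N**2 (S(N) = (N**2 + N*N) - 2 = (N**2 + N**2) - 2 = 2*N**2 - 2 = -2 + 2*N**2)
G = -12 (G = 2 - ((-1 + 2) - 8)*(-2) = 2 - (1 - 8)*(-2) = 2 - (-7)*(-2) = 2 - 1*14 = 2 - 14 = -12)
z(-17)/S(6) - 387/G = -17/(-2 + 2*6**2) - 387/(-12) = -17/(-2 + 2*36) - 387*(-1/12) = -17/(-2 + 72) + 129/4 = -17/70 + 129/4 = 4481/140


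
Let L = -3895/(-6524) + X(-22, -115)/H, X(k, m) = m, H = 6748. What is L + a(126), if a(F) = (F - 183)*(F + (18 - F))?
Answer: -403062871/393071 ≈ -1025.4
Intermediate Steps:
a(F) = -3294 + 18*F (a(F) = (-183 + F)*18 = -3294 + 18*F)
L = 227975/393071 (L = -3895/(-6524) - 115/6748 = -3895*(-1/6524) - 115*1/6748 = 3895/6524 - 115/6748 = 227975/393071 ≈ 0.57998)
L + a(126) = 227975/393071 + (-3294 + 18*126) = 227975/393071 + (-3294 + 2268) = 227975/393071 - 1026 = -403062871/393071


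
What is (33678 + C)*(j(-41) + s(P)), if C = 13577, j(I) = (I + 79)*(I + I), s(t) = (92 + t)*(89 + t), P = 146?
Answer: 2495725570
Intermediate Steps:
s(t) = (89 + t)*(92 + t)
j(I) = 2*I*(79 + I) (j(I) = (79 + I)*(2*I) = 2*I*(79 + I))
(33678 + C)*(j(-41) + s(P)) = (33678 + 13577)*(2*(-41)*(79 - 41) + (8188 + 146² + 181*146)) = 47255*(2*(-41)*38 + (8188 + 21316 + 26426)) = 47255*(-3116 + 55930) = 47255*52814 = 2495725570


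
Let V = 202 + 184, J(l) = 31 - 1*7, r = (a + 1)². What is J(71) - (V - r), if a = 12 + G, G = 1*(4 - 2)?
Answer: -137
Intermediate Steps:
G = 2 (G = 1*2 = 2)
a = 14 (a = 12 + 2 = 14)
r = 225 (r = (14 + 1)² = 15² = 225)
J(l) = 24 (J(l) = 31 - 7 = 24)
V = 386
J(71) - (V - r) = 24 - (386 - 1*225) = 24 - (386 - 225) = 24 - 1*161 = 24 - 161 = -137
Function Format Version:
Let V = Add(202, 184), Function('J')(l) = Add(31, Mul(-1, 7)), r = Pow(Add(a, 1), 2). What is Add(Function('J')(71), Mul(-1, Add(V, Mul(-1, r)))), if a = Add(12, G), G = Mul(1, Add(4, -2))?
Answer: -137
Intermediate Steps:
G = 2 (G = Mul(1, 2) = 2)
a = 14 (a = Add(12, 2) = 14)
r = 225 (r = Pow(Add(14, 1), 2) = Pow(15, 2) = 225)
Function('J')(l) = 24 (Function('J')(l) = Add(31, -7) = 24)
V = 386
Add(Function('J')(71), Mul(-1, Add(V, Mul(-1, r)))) = Add(24, Mul(-1, Add(386, Mul(-1, 225)))) = Add(24, Mul(-1, Add(386, -225))) = Add(24, Mul(-1, 161)) = Add(24, -161) = -137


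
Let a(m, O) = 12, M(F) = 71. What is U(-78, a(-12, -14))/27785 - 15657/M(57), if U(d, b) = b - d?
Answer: -87004671/394547 ≈ -220.52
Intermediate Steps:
U(-78, a(-12, -14))/27785 - 15657/M(57) = (12 - 1*(-78))/27785 - 15657/71 = (12 + 78)*(1/27785) - 15657*1/71 = 90*(1/27785) - 15657/71 = 18/5557 - 15657/71 = -87004671/394547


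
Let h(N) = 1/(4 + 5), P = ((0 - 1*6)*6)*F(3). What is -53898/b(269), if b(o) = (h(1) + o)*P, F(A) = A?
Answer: 8983/4844 ≈ 1.8545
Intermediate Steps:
P = -108 (P = ((0 - 1*6)*6)*3 = ((0 - 6)*6)*3 = -6*6*3 = -36*3 = -108)
h(N) = ⅑ (h(N) = 1/9 = ⅑)
b(o) = -12 - 108*o (b(o) = (⅑ + o)*(-108) = -12 - 108*o)
-53898/b(269) = -53898/(-12 - 108*269) = -53898/(-12 - 29052) = -53898/(-29064) = -53898*(-1/29064) = 8983/4844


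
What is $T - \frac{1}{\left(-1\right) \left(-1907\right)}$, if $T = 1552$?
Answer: $\frac{2959663}{1907} \approx 1552.0$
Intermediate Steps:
$T - \frac{1}{\left(-1\right) \left(-1907\right)} = 1552 - \frac{1}{\left(-1\right) \left(-1907\right)} = 1552 - \frac{1}{1907} = \frac{2959663}{1907}$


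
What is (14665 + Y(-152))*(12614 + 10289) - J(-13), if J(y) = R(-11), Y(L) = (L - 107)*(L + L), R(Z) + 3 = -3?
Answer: 2139163109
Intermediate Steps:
R(Z) = -6 (R(Z) = -3 - 3 = -6)
Y(L) = 2*L*(-107 + L) (Y(L) = (-107 + L)*(2*L) = 2*L*(-107 + L))
J(y) = -6
(14665 + Y(-152))*(12614 + 10289) - J(-13) = (14665 + 2*(-152)*(-107 - 152))*(12614 + 10289) - 1*(-6) = (14665 + 2*(-152)*(-259))*22903 + 6 = (14665 + 78736)*22903 + 6 = 93401*22903 + 6 = 2139163103 + 6 = 2139163109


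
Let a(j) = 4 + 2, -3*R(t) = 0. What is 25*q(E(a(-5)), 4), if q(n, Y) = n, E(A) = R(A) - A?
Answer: -150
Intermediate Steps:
R(t) = 0 (R(t) = -⅓*0 = 0)
a(j) = 6
E(A) = -A (E(A) = 0 - A = -A)
25*q(E(a(-5)), 4) = 25*(-1*6) = 25*(-6) = -150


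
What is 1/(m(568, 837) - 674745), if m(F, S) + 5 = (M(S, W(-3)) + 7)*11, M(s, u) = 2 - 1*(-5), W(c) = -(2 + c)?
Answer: -1/674596 ≈ -1.4824e-6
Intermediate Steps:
W(c) = -2 - c
M(s, u) = 7 (M(s, u) = 2 + 5 = 7)
m(F, S) = 149 (m(F, S) = -5 + (7 + 7)*11 = -5 + 14*11 = -5 + 154 = 149)
1/(m(568, 837) - 674745) = 1/(149 - 674745) = 1/(-674596) = -1/674596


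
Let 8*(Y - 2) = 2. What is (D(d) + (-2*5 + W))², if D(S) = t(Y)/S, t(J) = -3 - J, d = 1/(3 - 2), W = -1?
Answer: 4225/16 ≈ 264.06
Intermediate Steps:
Y = 9/4 (Y = 2 + (⅛)*2 = 2 + ¼ = 9/4 ≈ 2.2500)
d = 1 (d = 1/1 = 1)
D(S) = -21/(4*S) (D(S) = (-3 - 1*9/4)/S = (-3 - 9/4)/S = -21/(4*S))
(D(d) + (-2*5 + W))² = (-21/4/1 + (-2*5 - 1))² = (-21/4*1 + (-10 - 1))² = (-21/4 - 11)² = (-65/4)² = 4225/16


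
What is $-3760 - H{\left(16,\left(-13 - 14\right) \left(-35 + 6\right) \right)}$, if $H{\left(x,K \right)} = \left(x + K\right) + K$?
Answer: $-5342$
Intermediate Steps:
$H{\left(x,K \right)} = x + 2 K$ ($H{\left(x,K \right)} = \left(K + x\right) + K = x + 2 K$)
$-3760 - H{\left(16,\left(-13 - 14\right) \left(-35 + 6\right) \right)} = -3760 - \left(16 + 2 \left(-13 - 14\right) \left(-35 + 6\right)\right) = -3760 - \left(16 + 2 \left(\left(-27\right) \left(-29\right)\right)\right) = -3760 - \left(16 + 2 \cdot 783\right) = -3760 - \left(16 + 1566\right) = -3760 - 1582 = -5342$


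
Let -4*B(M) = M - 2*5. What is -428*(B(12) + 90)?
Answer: -38306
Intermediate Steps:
B(M) = 5/2 - M/4 (B(M) = -(M - 2*5)/4 = -(M - 10)/4 = -(-10 + M)/4 = 5/2 - M/4)
-428*(B(12) + 90) = -428*((5/2 - 1/4*12) + 90) = -428*((5/2 - 3) + 90) = -428*(-1/2 + 90) = -428*179/2 = -38306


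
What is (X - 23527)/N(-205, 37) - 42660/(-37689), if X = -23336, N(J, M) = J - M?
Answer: 592181109/3040246 ≈ 194.78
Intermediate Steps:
(X - 23527)/N(-205, 37) - 42660/(-37689) = (-23336 - 23527)/(-205 - 1*37) - 42660/(-37689) = -46863/(-205 - 37) - 42660*(-1/37689) = -46863/(-242) + 14220/12563 = -46863*(-1/242) + 14220/12563 = 46863/242 + 14220/12563 = 592181109/3040246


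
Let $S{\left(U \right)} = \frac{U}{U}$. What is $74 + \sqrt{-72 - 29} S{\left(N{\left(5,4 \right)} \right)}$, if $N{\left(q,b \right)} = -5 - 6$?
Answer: $74 + i \sqrt{101} \approx 74.0 + 10.05 i$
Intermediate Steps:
$N{\left(q,b \right)} = -11$ ($N{\left(q,b \right)} = -5 - 6 = -11$)
$S{\left(U \right)} = 1$
$74 + \sqrt{-72 - 29} S{\left(N{\left(5,4 \right)} \right)} = 74 + \sqrt{-72 - 29} \cdot 1 = 74 + \sqrt{-101} \cdot 1 = 74 + i \sqrt{101} \cdot 1 = 74 + i \sqrt{101}$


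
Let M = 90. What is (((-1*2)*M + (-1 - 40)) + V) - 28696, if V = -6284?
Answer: -35201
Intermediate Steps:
(((-1*2)*M + (-1 - 40)) + V) - 28696 = ((-1*2*90 + (-1 - 40)) - 6284) - 28696 = ((-2*90 - 41) - 6284) - 28696 = ((-180 - 41) - 6284) - 28696 = (-221 - 6284) - 28696 = -6505 - 28696 = -35201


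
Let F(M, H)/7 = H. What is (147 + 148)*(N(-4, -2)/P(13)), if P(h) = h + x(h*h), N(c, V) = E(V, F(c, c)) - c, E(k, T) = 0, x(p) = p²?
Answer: 590/14287 ≈ 0.041296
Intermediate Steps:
F(M, H) = 7*H
N(c, V) = -c (N(c, V) = 0 - c = -c)
P(h) = h + h⁴ (P(h) = h + (h*h)² = h + (h²)² = h + h⁴)
(147 + 148)*(N(-4, -2)/P(13)) = (147 + 148)*((-1*(-4))/(13 + 13⁴)) = 295*(4/(13 + 28561)) = 295*(4/28574) = 295*(4*(1/28574)) = 295*(2/14287) = 590/14287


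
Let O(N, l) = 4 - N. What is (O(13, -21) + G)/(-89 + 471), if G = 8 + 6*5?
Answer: 29/382 ≈ 0.075916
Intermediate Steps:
G = 38 (G = 8 + 30 = 38)
(O(13, -21) + G)/(-89 + 471) = ((4 - 1*13) + 38)/(-89 + 471) = ((4 - 13) + 38)/382 = (-9 + 38)*(1/382) = 29*(1/382) = 29/382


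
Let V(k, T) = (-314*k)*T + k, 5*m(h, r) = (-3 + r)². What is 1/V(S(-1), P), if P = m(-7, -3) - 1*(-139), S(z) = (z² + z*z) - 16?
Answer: 5/3213406 ≈ 1.5560e-6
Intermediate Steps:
m(h, r) = (-3 + r)²/5
S(z) = -16 + 2*z² (S(z) = (z² + z²) - 16 = 2*z² - 16 = -16 + 2*z²)
P = 731/5 (P = (-3 - 3)²/5 - 1*(-139) = (⅕)*(-6)² + 139 = (⅕)*36 + 139 = 36/5 + 139 = 731/5 ≈ 146.20)
V(k, T) = k - 314*T*k (V(k, T) = -314*T*k + k = k - 314*T*k)
1/V(S(-1), P) = 1/((-16 + 2*(-1)²)*(1 - 314*731/5)) = 1/((-16 + 2*1)*(1 - 229534/5)) = 1/((-16 + 2)*(-229529/5)) = 1/(-14*(-229529/5)) = 1/(3213406/5) = 5/3213406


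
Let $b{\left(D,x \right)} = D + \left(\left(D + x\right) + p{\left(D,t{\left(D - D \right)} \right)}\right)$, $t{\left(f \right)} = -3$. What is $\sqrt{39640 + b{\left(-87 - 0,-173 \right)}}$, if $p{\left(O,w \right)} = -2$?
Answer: $\sqrt{39291} \approx 198.22$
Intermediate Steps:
$b{\left(D,x \right)} = -2 + x + 2 D$ ($b{\left(D,x \right)} = D - \left(2 - D - x\right) = D + \left(-2 + D + x\right) = -2 + x + 2 D$)
$\sqrt{39640 + b{\left(-87 - 0,-173 \right)}} = \sqrt{39640 - \left(175 - 2 \left(-87 - 0\right)\right)} = \sqrt{39640 - \left(175 - 2 \left(-87 + 0\right)\right)} = \sqrt{39640 - 349} = \sqrt{39291}$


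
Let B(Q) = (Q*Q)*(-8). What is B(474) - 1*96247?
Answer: -1893655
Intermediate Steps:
B(Q) = -8*Q² (B(Q) = Q²*(-8) = -8*Q²)
B(474) - 1*96247 = -8*474² - 1*96247 = -8*224676 - 96247 = -1797408 - 96247 = -1893655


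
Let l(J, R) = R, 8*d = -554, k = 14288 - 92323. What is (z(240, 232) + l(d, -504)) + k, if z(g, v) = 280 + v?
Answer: -78027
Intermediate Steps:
k = -78035
d = -277/4 (d = (⅛)*(-554) = -277/4 ≈ -69.250)
(z(240, 232) + l(d, -504)) + k = ((280 + 232) - 504) - 78035 = (512 - 504) - 78035 = 8 - 78035 = -78027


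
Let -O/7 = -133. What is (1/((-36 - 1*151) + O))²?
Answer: 1/553536 ≈ 1.8066e-6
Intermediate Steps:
O = 931 (O = -7*(-133) = 931)
(1/((-36 - 1*151) + O))² = (1/((-36 - 1*151) + 931))² = (1/((-36 - 151) + 931))² = (1/(-187 + 931))² = (1/744)² = 1/553536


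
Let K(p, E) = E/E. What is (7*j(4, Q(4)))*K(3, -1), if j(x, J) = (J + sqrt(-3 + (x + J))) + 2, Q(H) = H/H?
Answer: 21 + 7*sqrt(2) ≈ 30.900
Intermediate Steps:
K(p, E) = 1
Q(H) = 1
j(x, J) = 2 + J + sqrt(-3 + J + x) (j(x, J) = (J + sqrt(-3 + (J + x))) + 2 = (J + sqrt(-3 + J + x)) + 2 = 2 + J + sqrt(-3 + J + x))
(7*j(4, Q(4)))*K(3, -1) = (7*(2 + 1 + sqrt(-3 + 1 + 4)))*1 = (7*(2 + 1 + sqrt(2)))*1 = (7*(3 + sqrt(2)))*1 = (21 + 7*sqrt(2))*1 = 21 + 7*sqrt(2)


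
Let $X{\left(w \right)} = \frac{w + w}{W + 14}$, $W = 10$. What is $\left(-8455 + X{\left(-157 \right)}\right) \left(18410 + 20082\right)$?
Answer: $- \frac{977860391}{3} \approx -3.2595 \cdot 10^{8}$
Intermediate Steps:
$X{\left(w \right)} = \frac{w}{12}$ ($X{\left(w \right)} = \frac{w + w}{10 + 14} = \frac{2 w}{24} = 2 w \frac{1}{24} = \frac{w}{12}$)
$\left(-8455 + X{\left(-157 \right)}\right) \left(18410 + 20082\right) = \left(-8455 + \frac{1}{12} \left(-157\right)\right) \left(18410 + 20082\right) = \left(-8455 - \frac{157}{12}\right) 38492 = \left(- \frac{101617}{12}\right) 38492 = - \frac{977860391}{3}$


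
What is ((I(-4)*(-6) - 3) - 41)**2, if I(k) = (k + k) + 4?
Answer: 400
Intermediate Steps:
I(k) = 4 + 2*k (I(k) = 2*k + 4 = 4 + 2*k)
((I(-4)*(-6) - 3) - 41)**2 = (((4 + 2*(-4))*(-6) - 3) - 41)**2 = (((4 - 8)*(-6) - 3) - 41)**2 = ((-4*(-6) - 3) - 41)**2 = ((24 - 3) - 41)**2 = (21 - 41)**2 = (-20)**2 = 400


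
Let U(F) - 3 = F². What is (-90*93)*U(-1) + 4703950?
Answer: 4670470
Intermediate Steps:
U(F) = 3 + F²
(-90*93)*U(-1) + 4703950 = (-90*93)*(3 + (-1)²) + 4703950 = -8370*(3 + 1) + 4703950 = -8370*4 + 4703950 = -33480 + 4703950 = 4670470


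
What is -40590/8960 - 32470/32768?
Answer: -633197/114688 ≈ -5.5210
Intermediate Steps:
-40590/8960 - 32470/32768 = -40590*1/8960 - 32470*1/32768 = -4059/896 - 16235/16384 = -633197/114688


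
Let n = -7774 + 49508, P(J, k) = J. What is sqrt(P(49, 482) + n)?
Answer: sqrt(41783) ≈ 204.41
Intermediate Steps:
n = 41734
sqrt(P(49, 482) + n) = sqrt(49 + 41734) = sqrt(41783)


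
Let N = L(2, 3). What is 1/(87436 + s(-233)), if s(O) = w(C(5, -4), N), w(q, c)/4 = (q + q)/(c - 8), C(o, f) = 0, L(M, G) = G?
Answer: 1/87436 ≈ 1.1437e-5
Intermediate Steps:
N = 3
w(q, c) = 8*q/(-8 + c) (w(q, c) = 4*((q + q)/(c - 8)) = 4*((2*q)/(-8 + c)) = 4*(2*q/(-8 + c)) = 8*q/(-8 + c))
s(O) = 0 (s(O) = 8*0/(-8 + 3) = 8*0/(-5) = 8*0*(-⅕) = 0)
1/(87436 + s(-233)) = 1/(87436 + 0) = 1/87436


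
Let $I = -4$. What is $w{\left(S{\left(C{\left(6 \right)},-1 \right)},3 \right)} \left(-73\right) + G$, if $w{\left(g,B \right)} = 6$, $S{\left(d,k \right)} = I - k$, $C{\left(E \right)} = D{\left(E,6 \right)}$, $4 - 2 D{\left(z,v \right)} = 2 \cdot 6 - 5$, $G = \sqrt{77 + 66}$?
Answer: $-438 + \sqrt{143} \approx -426.04$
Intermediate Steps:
$G = \sqrt{143} \approx 11.958$
$D{\left(z,v \right)} = - \frac{3}{2}$ ($D{\left(z,v \right)} = 2 - \frac{2 \cdot 6 - 5}{2} = 2 - \frac{12 - 5}{2} = 2 - \frac{7}{2} = - \frac{3}{2}$)
$C{\left(E \right)} = - \frac{3}{2}$
$S{\left(d,k \right)} = -4 - k$
$w{\left(S{\left(C{\left(6 \right)},-1 \right)},3 \right)} \left(-73\right) + G = 6 \left(-73\right) + \sqrt{143} = -438 + \sqrt{143}$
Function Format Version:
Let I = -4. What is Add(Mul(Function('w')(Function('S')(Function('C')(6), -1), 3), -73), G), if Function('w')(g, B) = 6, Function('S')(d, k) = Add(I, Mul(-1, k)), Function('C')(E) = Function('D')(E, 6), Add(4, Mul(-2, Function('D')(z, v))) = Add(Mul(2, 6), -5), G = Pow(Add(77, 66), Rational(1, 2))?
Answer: Add(-438, Pow(143, Rational(1, 2))) ≈ -426.04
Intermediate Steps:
G = Pow(143, Rational(1, 2)) ≈ 11.958
Function('D')(z, v) = Rational(-3, 2) (Function('D')(z, v) = Add(2, Mul(Rational(-1, 2), Add(Mul(2, 6), -5))) = Add(2, Mul(Rational(-1, 2), Add(12, -5))) = Add(2, Mul(Rational(-1, 2), 7)) = Add(2, Rational(-7, 2)) = Rational(-3, 2))
Function('C')(E) = Rational(-3, 2)
Function('S')(d, k) = Add(-4, Mul(-1, k))
Add(Mul(Function('w')(Function('S')(Function('C')(6), -1), 3), -73), G) = Add(Mul(6, -73), Pow(143, Rational(1, 2))) = Add(-438, Pow(143, Rational(1, 2)))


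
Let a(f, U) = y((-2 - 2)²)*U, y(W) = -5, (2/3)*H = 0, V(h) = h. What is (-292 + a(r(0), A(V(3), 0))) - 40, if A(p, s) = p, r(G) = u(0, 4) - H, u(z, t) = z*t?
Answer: -347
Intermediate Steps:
u(z, t) = t*z
H = 0 (H = (3/2)*0 = 0)
r(G) = 0 (r(G) = 4*0 - 1*0 = 0 + 0 = 0)
a(f, U) = -5*U
(-292 + a(r(0), A(V(3), 0))) - 40 = (-292 - 5*3) - 40 = (-292 - 15) - 40 = -307 - 40 = -347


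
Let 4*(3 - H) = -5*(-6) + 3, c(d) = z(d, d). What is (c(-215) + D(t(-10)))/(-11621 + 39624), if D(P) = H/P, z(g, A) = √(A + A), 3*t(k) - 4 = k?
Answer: 21/224024 + I*√430/28003 ≈ 9.374e-5 + 0.00074051*I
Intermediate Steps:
t(k) = 4/3 + k/3
z(g, A) = √2*√A (z(g, A) = √(2*A) = √2*√A)
c(d) = √2*√d
H = -21/4 (H = 3 - (-5*(-6) + 3)/4 = 3 - (30 + 3)/4 = 3 - ¼*33 = 3 - 33/4 = -21/4 ≈ -5.2500)
D(P) = -21/(4*P)
(c(-215) + D(t(-10)))/(-11621 + 39624) = (√2*√(-215) - 21/(4*(4/3 + (⅓)*(-10))))/(-11621 + 39624) = (√2*(I*√215) - 21/(4*(4/3 - 10/3)))/28003 = (I*√430 - 21/4/(-2))*(1/28003) = (I*√430 - 21/4*(-½))*(1/28003) = (I*√430 + 21/8)*(1/28003) = (21/8 + I*√430)*(1/28003) = 21/224024 + I*√430/28003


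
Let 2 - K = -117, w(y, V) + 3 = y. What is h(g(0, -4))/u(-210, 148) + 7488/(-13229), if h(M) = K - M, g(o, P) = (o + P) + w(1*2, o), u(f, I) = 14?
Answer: 767782/92603 ≈ 8.2911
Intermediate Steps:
w(y, V) = -3 + y
K = 119 (K = 2 - 1*(-117) = 2 + 117 = 119)
g(o, P) = -1 + P + o (g(o, P) = (o + P) + (-3 + 1*2) = (P + o) + (-3 + 2) = (P + o) - 1 = -1 + P + o)
h(M) = 119 - M
h(g(0, -4))/u(-210, 148) + 7488/(-13229) = (119 - (-1 - 4 + 0))/14 + 7488/(-13229) = (119 - 1*(-5))*(1/14) + 7488*(-1/13229) = (119 + 5)*(1/14) - 7488/13229 = 124*(1/14) - 7488/13229 = 62/7 - 7488/13229 = 767782/92603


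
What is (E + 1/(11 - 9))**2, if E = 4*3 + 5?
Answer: 1225/4 ≈ 306.25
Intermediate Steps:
E = 17 (E = 12 + 5 = 17)
(E + 1/(11 - 9))**2 = (17 + 1/(11 - 9))**2 = (17 + 1/2)**2 = (35/2)**2 = 1225/4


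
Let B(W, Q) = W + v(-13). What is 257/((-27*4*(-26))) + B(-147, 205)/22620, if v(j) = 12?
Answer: 6967/81432 ≈ 0.085556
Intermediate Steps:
B(W, Q) = 12 + W (B(W, Q) = W + 12 = 12 + W)
257/((-27*4*(-26))) + B(-147, 205)/22620 = 257/((-27*4*(-26))) + (12 - 147)/22620 = 257/((-108*(-26))) - 135*1/22620 = 257/2808 - 9/1508 = 6967/81432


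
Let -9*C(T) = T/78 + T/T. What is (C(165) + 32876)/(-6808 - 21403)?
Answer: -854767/733486 ≈ -1.1653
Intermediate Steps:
C(T) = -⅑ - T/702 (C(T) = -(T/78 + T/T)/9 = -(T*(1/78) + 1)/9 = -(T/78 + 1)/9 = -(1 + T/78)/9 = -⅑ - T/702)
(C(165) + 32876)/(-6808 - 21403) = ((-⅑ - 1/702*165) + 32876)/(-6808 - 21403) = ((-⅑ - 55/234) + 32876)/(-28211) = (-9/26 + 32876)*(-1/28211) = (854767/26)*(-1/28211) = -854767/733486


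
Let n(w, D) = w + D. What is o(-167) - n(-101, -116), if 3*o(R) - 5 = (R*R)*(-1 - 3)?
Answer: -110900/3 ≈ -36967.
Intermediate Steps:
o(R) = 5/3 - 4*R**2/3 (o(R) = 5/3 + ((R*R)*(-1 - 3))/3 = 5/3 + (R**2*(-4))/3 = 5/3 + (-4*R**2)/3 = 5/3 - 4*R**2/3)
n(w, D) = D + w
o(-167) - n(-101, -116) = (5/3 - 4/3*(-167)**2) - (-116 - 101) = (5/3 - 4/3*27889) - 1*(-217) = (5/3 - 111556/3) + 217 = -111551/3 + 217 = -110900/3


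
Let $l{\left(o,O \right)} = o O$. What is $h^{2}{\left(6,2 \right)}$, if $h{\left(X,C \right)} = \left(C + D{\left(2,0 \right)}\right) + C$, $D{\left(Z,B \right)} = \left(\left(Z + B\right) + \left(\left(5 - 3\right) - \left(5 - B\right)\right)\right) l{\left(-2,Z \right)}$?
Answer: $64$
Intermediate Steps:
$l{\left(o,O \right)} = O o$
$D{\left(Z,B \right)} = - 2 Z \left(-3 + Z + 2 B\right)$ ($D{\left(Z,B \right)} = \left(\left(Z + B\right) + \left(\left(5 - 3\right) - \left(5 - B\right)\right)\right) Z \left(-2\right) = \left(\left(B + Z\right) + \left(2 + \left(-5 + B\right)\right)\right) \left(- 2 Z\right) = \left(\left(B + Z\right) + \left(-3 + B\right)\right) \left(- 2 Z\right) = \left(-3 + Z + 2 B\right) \left(- 2 Z\right) = - 2 Z \left(-3 + Z + 2 B\right)$)
$h{\left(X,C \right)} = 4 + 2 C$ ($h{\left(X,C \right)} = \left(C + 2 \cdot 2 \left(3 - 2 - 0\right)\right) + C = \left(C + 2 \cdot 2 \left(3 - 2 + 0\right)\right) + C = \left(C + 2 \cdot 2 \cdot 1\right) + C = \left(C + 4\right) + C = \left(4 + C\right) + C = 4 + 2 C$)
$h^{2}{\left(6,2 \right)} = \left(4 + 2 \cdot 2\right)^{2} = \left(4 + 4\right)^{2} = 8^{2} = 64$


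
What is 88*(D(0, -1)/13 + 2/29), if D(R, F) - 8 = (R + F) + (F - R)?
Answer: 17600/377 ≈ 46.684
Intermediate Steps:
D(R, F) = 8 + 2*F (D(R, F) = 8 + ((R + F) + (F - R)) = 8 + ((F + R) + (F - R)) = 8 + 2*F)
88*(D(0, -1)/13 + 2/29) = 88*((8 + 2*(-1))/13 + 2/29) = 88*((8 - 2)*(1/13) + 2*(1/29)) = 88*(6*(1/13) + 2/29) = 88*(6/13 + 2/29) = 88*(200/377) = 17600/377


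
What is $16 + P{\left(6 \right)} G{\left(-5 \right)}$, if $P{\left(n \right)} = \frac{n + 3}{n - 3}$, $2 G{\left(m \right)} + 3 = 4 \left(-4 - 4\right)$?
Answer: $- \frac{73}{2} \approx -36.5$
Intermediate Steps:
$G{\left(m \right)} = - \frac{35}{2}$ ($G{\left(m \right)} = - \frac{3}{2} + \frac{4 \left(-4 - 4\right)}{2} = - \frac{3}{2} + \frac{4 \left(-8\right)}{2} = - \frac{3}{2} + \frac{1}{2} \left(-32\right) = - \frac{3}{2} - 16 = - \frac{35}{2}$)
$P{\left(n \right)} = \frac{3 + n}{-3 + n}$
$16 + P{\left(6 \right)} G{\left(-5 \right)} = 16 + \frac{3 + 6}{-3 + 6} \left(- \frac{35}{2}\right) = 16 + \frac{1}{3} \cdot 9 \left(- \frac{35}{2}\right) = 16 + 3 \left(- \frac{35}{2}\right) = 16 - \frac{105}{2} = - \frac{73}{2}$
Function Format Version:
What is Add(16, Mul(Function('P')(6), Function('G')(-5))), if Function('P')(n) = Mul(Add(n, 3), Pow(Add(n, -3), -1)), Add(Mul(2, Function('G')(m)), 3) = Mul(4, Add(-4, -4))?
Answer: Rational(-73, 2) ≈ -36.500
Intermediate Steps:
Function('G')(m) = Rational(-35, 2) (Function('G')(m) = Add(Rational(-3, 2), Mul(Rational(1, 2), Mul(4, Add(-4, -4)))) = Add(Rational(-3, 2), Mul(Rational(1, 2), Mul(4, -8))) = Add(Rational(-3, 2), Mul(Rational(1, 2), -32)) = Add(Rational(-3, 2), -16) = Rational(-35, 2))
Function('P')(n) = Mul(Pow(Add(-3, n), -1), Add(3, n)) (Function('P')(n) = Mul(Add(3, n), Pow(Add(-3, n), -1)) = Mul(Pow(Add(-3, n), -1), Add(3, n)))
Add(16, Mul(Function('P')(6), Function('G')(-5))) = Add(16, Mul(Mul(Pow(Add(-3, 6), -1), Add(3, 6)), Rational(-35, 2))) = Add(16, Mul(Mul(Pow(3, -1), 9), Rational(-35, 2))) = Add(16, Mul(Mul(Rational(1, 3), 9), Rational(-35, 2))) = Add(16, Mul(3, Rational(-35, 2))) = Add(16, Rational(-105, 2)) = Rational(-73, 2)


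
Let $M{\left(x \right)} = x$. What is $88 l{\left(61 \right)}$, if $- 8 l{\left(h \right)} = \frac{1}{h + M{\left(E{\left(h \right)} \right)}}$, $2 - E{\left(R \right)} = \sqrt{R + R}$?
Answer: $- \frac{693}{3847} - \frac{11 \sqrt{122}}{3847} \approx -0.21172$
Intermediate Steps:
$E{\left(R \right)} = 2 - \sqrt{2} \sqrt{R}$ ($E{\left(R \right)} = 2 - \sqrt{R + R} = 2 - \sqrt{2 R} = 2 - \sqrt{2} \sqrt{R}$)
$l{\left(h \right)} = - \frac{1}{8 \left(2 + h - \sqrt{2} \sqrt{h}\right)}$ ($l{\left(h \right)} = - \frac{1}{8 \left(h - \left(-2 + \sqrt{2} \sqrt{h}\right)\right)} = - \frac{1}{8 \left(2 + h - \sqrt{2} \sqrt{h}\right)}$)
$88 l{\left(61 \right)} = 88 \left(- \frac{1}{16 + 8 \cdot 61 - 8 \sqrt{2} \sqrt{61}}\right) = 88 \left(- \frac{1}{16 + 488 - 8 \sqrt{122}}\right) = 88 \left(- \frac{1}{504 - 8 \sqrt{122}}\right) = - \frac{88}{504 - 8 \sqrt{122}}$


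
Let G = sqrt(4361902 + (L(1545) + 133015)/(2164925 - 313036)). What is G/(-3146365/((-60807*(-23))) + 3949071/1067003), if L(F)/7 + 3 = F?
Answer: 213181254669*sqrt(14959112067633411743)/572983925767725472 ≈ 1439.0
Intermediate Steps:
L(F) = -21 + 7*F
G = sqrt(14959112067633411743)/1851889 (G = sqrt(4361902 + ((-21 + 7*1545) + 133015)/(2164925 - 313036)) = sqrt(4361902 + ((-21 + 10815) + 133015)/1851889) = sqrt(4361902 + (10794 + 133015)*(1/1851889)) = sqrt(4361902 + 143809*(1/1851889)) = sqrt(4361902 + 143809/1851889) = sqrt(8077758476687/1851889) = sqrt(14959112067633411743)/1851889 ≈ 2088.5)
G/(-3146365/((-60807*(-23))) + 3949071/1067003) = (sqrt(14959112067633411743)/1851889)/(-3146365/((-60807*(-23))) + 3949071/1067003) = (sqrt(14959112067633411743)/1851889)/(-3146365/1398561 + 3949071*(1/1067003)) = (sqrt(14959112067633411743)/1851889)/(-3146365*1/1398561 + 564153/152429) = (sqrt(14959112067633411743)/1851889)/(-3146365/1398561 + 564153/152429) = (sqrt(14959112067633411743)/1851889)/(309405113248/213181254669) = (sqrt(14959112067633411743)/1851889)*(213181254669/309405113248) = 213181254669*sqrt(14959112067633411743)/572983925767725472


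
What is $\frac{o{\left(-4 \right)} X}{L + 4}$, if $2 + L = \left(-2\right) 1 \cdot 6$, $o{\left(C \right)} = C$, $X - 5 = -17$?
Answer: $- \frac{24}{5} \approx -4.8$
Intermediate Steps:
$X = -12$ ($X = 5 - 17 = -12$)
$L = -14$ ($L = -2 + \left(-2\right) 1 \cdot 6 = -2 - 12 = -14$)
$\frac{o{\left(-4 \right)} X}{L + 4} = \frac{\left(-4\right) \left(-12\right)}{-14 + 4} = \frac{48}{-10} = 48 \left(- \frac{1}{10}\right) = - \frac{24}{5}$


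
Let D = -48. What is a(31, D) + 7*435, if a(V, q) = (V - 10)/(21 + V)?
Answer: 158361/52 ≈ 3045.4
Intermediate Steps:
a(V, q) = (-10 + V)/(21 + V)
a(31, D) + 7*435 = (-10 + 31)/(21 + 31) + 7*435 = 21/52 + 3045 = 158361/52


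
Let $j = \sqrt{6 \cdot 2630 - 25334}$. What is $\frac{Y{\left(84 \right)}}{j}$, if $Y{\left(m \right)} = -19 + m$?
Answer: $- \frac{65 i \sqrt{9554}}{9554} \approx - 0.665 i$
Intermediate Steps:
$j = i \sqrt{9554}$ ($j = \sqrt{15780 - 25334} = \sqrt{-9554} = i \sqrt{9554} \approx 97.745 i$)
$\frac{Y{\left(84 \right)}}{j} = \frac{-19 + 84}{i \sqrt{9554}} = 65 \left(- \frac{i \sqrt{9554}}{9554}\right) = - \frac{65 i \sqrt{9554}}{9554}$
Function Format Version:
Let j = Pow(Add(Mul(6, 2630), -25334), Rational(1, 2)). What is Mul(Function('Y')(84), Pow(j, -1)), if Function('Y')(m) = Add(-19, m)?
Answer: Mul(Rational(-65, 9554), I, Pow(9554, Rational(1, 2))) ≈ Mul(-0.66500, I)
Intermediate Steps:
j = Mul(I, Pow(9554, Rational(1, 2))) (j = Pow(Add(15780, -25334), Rational(1, 2)) = Pow(-9554, Rational(1, 2)) = Mul(I, Pow(9554, Rational(1, 2))) ≈ Mul(97.745, I))
Mul(Function('Y')(84), Pow(j, -1)) = Mul(Add(-19, 84), Pow(Mul(I, Pow(9554, Rational(1, 2))), -1)) = Mul(65, Mul(Rational(-1, 9554), I, Pow(9554, Rational(1, 2)))) = Mul(Rational(-65, 9554), I, Pow(9554, Rational(1, 2)))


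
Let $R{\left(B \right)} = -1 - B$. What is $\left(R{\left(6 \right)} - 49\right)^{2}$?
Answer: $3136$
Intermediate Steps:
$\left(R{\left(6 \right)} - 49\right)^{2} = \left(\left(-1 - 6\right) - 49\right)^{2} = \left(-7 - 49\right)^{2} = \left(-56\right)^{2} = 3136$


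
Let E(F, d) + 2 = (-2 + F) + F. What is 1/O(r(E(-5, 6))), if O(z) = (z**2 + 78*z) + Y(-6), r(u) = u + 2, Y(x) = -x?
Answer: -1/786 ≈ -0.0012723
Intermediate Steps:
E(F, d) = -4 + 2*F (E(F, d) = -2 + ((-2 + F) + F) = -2 + (-2 + 2*F) = -4 + 2*F)
r(u) = 2 + u
O(z) = 6 + z**2 + 78*z (O(z) = (z**2 + 78*z) - 1*(-6) = (z**2 + 78*z) + 6 = 6 + z**2 + 78*z)
1/O(r(E(-5, 6))) = 1/(6 + (2 + (-4 + 2*(-5)))**2 + 78*(2 + (-4 + 2*(-5)))) = 1/(6 + (2 + (-4 - 10))**2 + 78*(2 + (-4 - 10))) = 1/(6 + (2 - 14)**2 + 78*(2 - 14)) = 1/(6 + (-12)**2 + 78*(-12)) = 1/(6 + 144 - 936) = 1/(-786) = -1/786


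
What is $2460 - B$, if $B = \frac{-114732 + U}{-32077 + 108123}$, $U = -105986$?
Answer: $\frac{93646939}{38023} \approx 2462.9$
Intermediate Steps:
$B = - \frac{110359}{38023}$ ($B = \frac{-114732 - 105986}{-32077 + 108123} = - \frac{220718}{76046} = \left(-220718\right) \frac{1}{76046} = - \frac{110359}{38023} \approx -2.9024$)
$2460 - B = 2460 - - \frac{110359}{38023} = 2460 + \frac{110359}{38023} = \frac{93646939}{38023}$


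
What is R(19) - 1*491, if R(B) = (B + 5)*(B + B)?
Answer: 421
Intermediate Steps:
R(B) = 2*B*(5 + B) (R(B) = (5 + B)*(2*B) = 2*B*(5 + B))
R(19) - 1*491 = 2*19*(5 + 19) - 1*491 = 2*19*24 - 491 = 912 - 491 = 421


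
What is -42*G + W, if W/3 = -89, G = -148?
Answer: 5949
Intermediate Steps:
W = -267 (W = 3*(-89) = -267)
-42*G + W = -42*(-148) - 267 = 6216 - 267 = 5949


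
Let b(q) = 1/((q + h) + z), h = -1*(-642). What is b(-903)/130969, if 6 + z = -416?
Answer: -1/89451827 ≈ -1.1179e-8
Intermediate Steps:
z = -422 (z = -6 - 416 = -422)
h = 642
b(q) = 1/(220 + q) (b(q) = 1/((q + 642) - 422) = 1/((642 + q) - 422) = 1/(220 + q))
b(-903)/130969 = 1/((220 - 903)*130969) = (1/130969)/(-683) = -1/683*1/130969 = -1/89451827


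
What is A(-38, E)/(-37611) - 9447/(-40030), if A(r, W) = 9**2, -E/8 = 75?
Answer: 13039581/55761790 ≈ 0.23384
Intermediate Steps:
E = -600 (E = -8*75 = -600)
A(r, W) = 81
A(-38, E)/(-37611) - 9447/(-40030) = 81/(-37611) - 9447/(-40030) = 81*(-1/37611) - 9447*(-1/40030) = -3/1393 + 9447/40030 = 13039581/55761790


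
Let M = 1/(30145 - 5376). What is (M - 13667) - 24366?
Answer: -942039376/24769 ≈ -38033.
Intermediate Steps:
M = 1/24769 ≈ 4.0373e-5
(M - 13667) - 24366 = (1/24769 - 13667) - 24366 = -338517922/24769 - 24366 = -942039376/24769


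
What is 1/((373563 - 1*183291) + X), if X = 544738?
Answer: 1/735010 ≈ 1.3605e-6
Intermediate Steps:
1/((373563 - 1*183291) + X) = 1/((373563 - 1*183291) + 544738) = 1/((373563 - 183291) + 544738) = 1/(190272 + 544738) = 1/735010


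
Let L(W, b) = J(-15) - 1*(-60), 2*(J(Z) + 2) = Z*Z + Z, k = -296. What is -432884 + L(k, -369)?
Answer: -432721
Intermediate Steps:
J(Z) = -2 + Z/2 + Z²/2 (J(Z) = -2 + (Z*Z + Z)/2 = -2 + (Z² + Z)/2 = -2 + (Z + Z²)/2 = -2 + (Z/2 + Z²/2) = -2 + Z/2 + Z²/2)
L(W, b) = 163 (L(W, b) = (-2 + (½)*(-15) + (½)*(-15)²) - 1*(-60) = (-2 - 15/2 + (½)*225) + 60 = (-2 - 15/2 + 225/2) + 60 = 103 + 60 = 163)
-432884 + L(k, -369) = -432884 + 163 = -432721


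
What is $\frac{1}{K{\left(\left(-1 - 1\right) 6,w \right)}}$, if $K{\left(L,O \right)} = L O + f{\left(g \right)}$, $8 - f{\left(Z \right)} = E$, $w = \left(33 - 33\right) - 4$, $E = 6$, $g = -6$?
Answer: $\frac{1}{50} \approx 0.02$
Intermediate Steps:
$w = -4$ ($w = 0 - 4 = -4$)
$f{\left(Z \right)} = 2$ ($f{\left(Z \right)} = 8 - 6 = 2$)
$K{\left(L,O \right)} = 2 + L O$ ($K{\left(L,O \right)} = L O + 2 = 2 + L O$)
$\frac{1}{K{\left(\left(-1 - 1\right) 6,w \right)}} = \frac{1}{2 + \left(-1 - 1\right) 6 \left(-4\right)} = \frac{1}{2 + \left(-2\right) 6 \left(-4\right)} = \frac{1}{2 - -48} = \frac{1}{2 + 48} = \frac{1}{50}$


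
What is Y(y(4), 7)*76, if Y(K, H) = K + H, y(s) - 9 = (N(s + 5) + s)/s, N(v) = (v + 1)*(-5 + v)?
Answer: 2052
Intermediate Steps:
N(v) = (1 + v)*(-5 + v)
y(s) = 9 + (-25 + (5 + s)² - 3*s)/s (y(s) = 9 + ((-5 + (s + 5)² - 4*(s + 5)) + s)/s = 9 + ((-5 + (5 + s)² - 4*(5 + s)) + s)/s = 9 + ((-5 + (5 + s)² + (-20 - 4*s)) + s)/s = 9 + ((-25 + (5 + s)² - 4*s) + s)/s = 9 + (-25 + (5 + s)² - 3*s)/s)
Y(K, H) = H + K
Y(y(4), 7)*76 = (7 + (16 + 4))*76 = (7 + 20)*76 = 27*76 = 2052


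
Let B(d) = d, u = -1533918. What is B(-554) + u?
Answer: -1534472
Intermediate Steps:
B(-554) + u = -554 - 1533918 = -1534472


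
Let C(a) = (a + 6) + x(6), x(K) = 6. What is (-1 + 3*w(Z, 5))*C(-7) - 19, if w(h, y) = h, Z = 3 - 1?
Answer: 6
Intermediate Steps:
Z = 2
C(a) = 12 + a (C(a) = (a + 6) + 6 = (6 + a) + 6 = 12 + a)
(-1 + 3*w(Z, 5))*C(-7) - 19 = (-1 + 3*2)*(12 - 7) - 19 = (-1 + 6)*5 - 19 = 5*5 - 19 = 25 - 19 = 6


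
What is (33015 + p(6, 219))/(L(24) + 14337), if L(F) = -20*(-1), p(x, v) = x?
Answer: 33021/14357 ≈ 2.3000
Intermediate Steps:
L(F) = 20
(33015 + p(6, 219))/(L(24) + 14337) = (33015 + 6)/(20 + 14337) = 33021/14357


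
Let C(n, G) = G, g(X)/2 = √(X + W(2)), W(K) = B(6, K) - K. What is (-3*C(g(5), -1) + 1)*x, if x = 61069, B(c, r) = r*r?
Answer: 244276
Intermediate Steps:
B(c, r) = r²
W(K) = K² - K
g(X) = 2*√(2 + X) (g(X) = 2*√(X + 2*(-1 + 2)) = 2*√(X + 2*1) = 2*√(X + 2) = 2*√(2 + X))
(-3*C(g(5), -1) + 1)*x = (-3*(-1) + 1)*61069 = (3 + 1)*61069 = 4*61069 = 244276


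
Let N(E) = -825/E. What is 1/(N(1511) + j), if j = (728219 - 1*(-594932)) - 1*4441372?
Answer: -1511/4711632756 ≈ -3.2070e-7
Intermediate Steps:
j = -3118221 (j = (728219 + 594932) - 4441372 = 1323151 - 4441372 = -3118221)
1/(N(1511) + j) = 1/(-825/1511 - 3118221) = 1/(-4711632756/1511) = -1511/4711632756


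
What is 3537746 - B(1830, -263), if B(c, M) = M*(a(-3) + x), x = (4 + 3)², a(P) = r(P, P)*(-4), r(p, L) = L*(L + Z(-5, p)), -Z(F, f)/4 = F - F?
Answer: 3541165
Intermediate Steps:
Z(F, f) = 0 (Z(F, f) = -4*(F - F) = -4*0 = 0)
r(p, L) = L² (r(p, L) = L*(L + 0) = L*L = L²)
a(P) = -4*P² (a(P) = P²*(-4) = -4*P²)
x = 49 (x = 7² = 49)
B(c, M) = 13*M (B(c, M) = M*(-4*(-3)² + 49) = M*(-4*9 + 49) = M*(-36 + 49) = M*13 = 13*M)
3537746 - B(1830, -263) = 3537746 - 13*(-263) = 3537746 - 1*(-3419) = 3537746 + 3419 = 3541165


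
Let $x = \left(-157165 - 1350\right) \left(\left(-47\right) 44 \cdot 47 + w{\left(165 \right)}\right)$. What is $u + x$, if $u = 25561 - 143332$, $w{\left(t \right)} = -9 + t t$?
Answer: $11092761929$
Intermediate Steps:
$w{\left(t \right)} = -9 + t^{2}$
$u = -117771$ ($u = 25561 - 143332 = -117771$)
$x = 11092879700$ ($x = \left(-157165 - 1350\right) \left(\left(-47\right) 44 \cdot 47 - \left(9 - 165^{2}\right)\right) = - 158515 \left(\left(-2068\right) 47 + \left(-9 + 27225\right)\right) = - 158515 \left(-97196 + 27216\right) = \left(-158515\right) \left(-69980\right) = 11092879700$)
$u + x = -117771 + 11092879700 = 11092761929$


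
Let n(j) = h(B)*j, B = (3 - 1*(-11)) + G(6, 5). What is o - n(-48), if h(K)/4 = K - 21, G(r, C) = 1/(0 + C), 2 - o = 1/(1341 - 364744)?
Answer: -2368660749/1817015 ≈ -1303.6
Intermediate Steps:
o = 726807/363403 (o = 2 - 1/(1341 - 364744) = 2 - 1/(-363403) = 2 - 1*(-1/363403) = 2 + 1/363403 = 726807/363403 ≈ 2.0000)
G(r, C) = 1/C
B = 71/5 (B = (3 - 1*(-11)) + 1/5 = (3 + 11) + ⅕ = 14 + ⅕ = 71/5 ≈ 14.200)
h(K) = -84 + 4*K (h(K) = 4*(K - 21) = 4*(-21 + K) = -84 + 4*K)
n(j) = -136*j/5 (n(j) = (-84 + 4*(71/5))*j = (-84 + 284/5)*j = -136*j/5)
o - n(-48) = 726807/363403 - (-136)*(-48)/5 = 726807/363403 - 1*6528/5 = 726807/363403 - 6528/5 = -2368660749/1817015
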